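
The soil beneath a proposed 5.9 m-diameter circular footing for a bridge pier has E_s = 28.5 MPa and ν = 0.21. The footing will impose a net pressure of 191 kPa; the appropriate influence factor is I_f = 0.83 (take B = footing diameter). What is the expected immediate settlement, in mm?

S_e ≈ 31.4 mm

Immediate (elastic) settlement: S_e = q·B·(1−ν²)/E_s · I_f.
E_s = 28.5 MPa = 28500 kPa.
S_e = 191 × 5.9 × (1 − 0.21²) / 28500 × 0.83
    = 191 × 5.9 × 0.9559 / 28500 × 0.83
    = 0.03137 m = 31.37 mm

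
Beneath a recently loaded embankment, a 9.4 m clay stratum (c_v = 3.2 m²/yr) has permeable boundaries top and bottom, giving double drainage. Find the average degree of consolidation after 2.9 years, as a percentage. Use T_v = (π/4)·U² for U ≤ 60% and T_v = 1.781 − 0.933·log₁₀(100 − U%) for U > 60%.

U ≈ 71.3 %

Drainage path length: H_d = H/2 = 4.7 m (double drainage).
T_v = c_v·t/H_d² = 3.2×2.9/4.7² = 0.4201.
T_v = 0.4201 corresponds to the U > 60% branch:
U = 1 − 10^((1.781 − T_v)/0.933)/100 = 0.7125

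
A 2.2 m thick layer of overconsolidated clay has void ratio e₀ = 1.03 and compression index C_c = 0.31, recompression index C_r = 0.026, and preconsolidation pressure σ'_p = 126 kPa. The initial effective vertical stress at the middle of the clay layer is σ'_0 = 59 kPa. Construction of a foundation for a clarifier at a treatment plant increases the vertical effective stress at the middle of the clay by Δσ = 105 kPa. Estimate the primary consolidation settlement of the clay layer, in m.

Final effective stress: σ'_f = 59 + 105 = 164 kPa.
σ'_f = 164 > σ'_p = 126 kPa, so the stress path crosses the preconsolidation pressure — recompression up to σ'_p, then virgin compression beyond:
S_c = H/(1+e₀)·[C_r·log₁₀(σ'_p/σ'_0) + C_c·log₁₀(σ'_f/σ'_p)]
    = 2.2/2.03 × [0.026×log₁₀(126/59) + 0.31×log₁₀(164/126)]
    = 1.0837 × [0.0085675 + 0.035487] = 0.04774 m

S_c ≈ 0.0477 m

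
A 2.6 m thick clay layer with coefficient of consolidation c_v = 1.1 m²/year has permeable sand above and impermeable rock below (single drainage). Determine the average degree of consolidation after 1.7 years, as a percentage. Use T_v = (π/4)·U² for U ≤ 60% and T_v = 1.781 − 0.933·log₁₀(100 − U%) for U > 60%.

U ≈ 59.3 %

Drainage path length: H_d = H = 2.6 m (single drainage).
T_v = c_v·t/H_d² = 1.1×1.7/2.6² = 0.27663.
T_v = 0.27663 corresponds to the U ≤ 60% branch:
U = √(4T_v/π) = 0.5935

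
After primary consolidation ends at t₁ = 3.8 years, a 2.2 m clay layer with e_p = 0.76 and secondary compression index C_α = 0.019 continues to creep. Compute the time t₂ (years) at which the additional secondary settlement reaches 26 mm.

S_s = C_α·H/(1+e_p)·log₁₀(t₂/t₁) ⇒ log₁₀(t₂/t₁) = S_s·(1+e_p)/(C_α·H).
log₁₀(t₂/t₁) = 0.026 × (1+0.76) / (0.019×2.2) = 1.095
t₂ = t₁ × 10^1.095 = 3.8 × 12.44 = 47.26 years

t₂ ≈ 47.3 years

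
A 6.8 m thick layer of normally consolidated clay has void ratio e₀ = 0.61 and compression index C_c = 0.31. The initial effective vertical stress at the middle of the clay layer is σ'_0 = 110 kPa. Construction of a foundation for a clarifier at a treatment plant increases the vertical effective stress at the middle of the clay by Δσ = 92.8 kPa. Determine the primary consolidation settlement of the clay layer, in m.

S_c ≈ 0.348 m

Final effective stress: σ'_f = σ'_0 + Δσ = 110 + 92.8 = 202.8 kPa.
Normally consolidated clay, so the full stress increment lies on the virgin compression line:
S_c = C_c·H/(1+e₀)·log₁₀(σ'_f/σ'_0) = 0.31×6.8/(1+0.61)×log₁₀(202.8/110)
    = 1.3093 × 0.26568 = 0.3479 m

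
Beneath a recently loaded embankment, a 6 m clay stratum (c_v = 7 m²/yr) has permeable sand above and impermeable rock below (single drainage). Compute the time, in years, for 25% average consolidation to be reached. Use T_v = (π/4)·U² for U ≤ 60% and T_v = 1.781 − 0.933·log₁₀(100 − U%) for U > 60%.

t ≈ 0.252 years

Drainage path length: H_d = H = 6 m (single drainage).
U ≤ 60%: T_v = (π/4)·U² = (π/4)×0.25² = 0.049087.
t = T_v·H_d²/c_v = 0.049087×6²/7 = 0.2524 years.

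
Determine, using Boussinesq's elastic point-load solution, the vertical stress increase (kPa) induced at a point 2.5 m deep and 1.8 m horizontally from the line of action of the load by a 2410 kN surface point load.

Boussinesq vertical stress below a point load on an elastic half-space:
Δσ_z = 3P/(2πz²) · [1 + (r/z)²]^(−5/2)
r/z = 1.8/2.5 = 0.72; [1+(r/z)²]^(−5/2) = 0.35199.
Δσ_z = 3×2410/(2π×2.5²) × 0.35199 = 184.11 × 0.35199 = 64.8 kPa

Δσ_z ≈ 64.8 kPa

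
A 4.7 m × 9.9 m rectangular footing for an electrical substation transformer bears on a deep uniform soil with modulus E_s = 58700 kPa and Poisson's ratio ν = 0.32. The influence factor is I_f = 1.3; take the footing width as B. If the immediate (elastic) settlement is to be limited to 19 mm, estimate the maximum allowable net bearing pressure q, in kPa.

S_e = q·B·(1−ν²)/E_s · I_f  ⇒  q = S_e·E_s / (B·(1−ν²)·I_f).
q = 0.019 × 58700 / (4.7 × 0.8976 × 1.3) = 203.4 kPa

q ≈ 203 kPa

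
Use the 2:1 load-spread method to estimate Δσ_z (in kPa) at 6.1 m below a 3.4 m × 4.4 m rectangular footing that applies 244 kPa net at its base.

Δσ_z ≈ 36.6 kPa

By the 2:1 method the load spreads at 1 horizontal : 2 vertical, so at depth z the loaded area has grown by z in each plan dimension:
Δσ = qBL/((B+z)(L+z)) = 244×3.4×4.4/((3.4+6.1)(4.4+6.1)) = 36.594 kPa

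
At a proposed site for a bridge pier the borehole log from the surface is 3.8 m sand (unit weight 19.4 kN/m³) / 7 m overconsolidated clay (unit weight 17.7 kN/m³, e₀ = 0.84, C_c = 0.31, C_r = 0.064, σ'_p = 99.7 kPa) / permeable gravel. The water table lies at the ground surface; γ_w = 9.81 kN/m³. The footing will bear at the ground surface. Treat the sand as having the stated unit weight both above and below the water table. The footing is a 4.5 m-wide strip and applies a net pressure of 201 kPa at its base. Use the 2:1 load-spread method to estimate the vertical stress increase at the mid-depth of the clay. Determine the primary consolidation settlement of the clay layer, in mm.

S_c ≈ 223 mm

Mid-depth of clay below the ground surface: z = 3.8 + 7/2 = 7.3 m.
Total vertical stress at mid-clay: σ_v = 19.4×3.8 + 17.7×3.5 = 135.67 kPa.
Pore pressure: u = 9.81×(7.3 − 0) = 71.613 kPa.
Initial effective stress: σ'_0 = σ_v − u = 135.67 − 71.613 = 64.057 kPa.
Stress increase at mid-clay by the 2:1 spreading method:
Δσ = qB/(B+z) = 201×4.5/(4.5+7.3) = 76.653 kPa
Final effective stress: σ'_f = 64.057 + 76.653 = 140.71 kPa.
σ'_f = 140.71 > σ'_p = 99.7 kPa, so the stress path crosses the preconsolidation pressure — recompression up to σ'_p, then virgin compression beyond:
S_c = H/(1+e₀)·[C_r·log₁₀(σ'_p/σ'_0) + C_c·log₁₀(σ'_f/σ'_p)]
    = 7/1.84 × [0.064×log₁₀(99.7/64.057) + 0.31×log₁₀(140.71/99.7)]
    = 3.8043 × [0.012296 + 0.046385] = 0.2232 m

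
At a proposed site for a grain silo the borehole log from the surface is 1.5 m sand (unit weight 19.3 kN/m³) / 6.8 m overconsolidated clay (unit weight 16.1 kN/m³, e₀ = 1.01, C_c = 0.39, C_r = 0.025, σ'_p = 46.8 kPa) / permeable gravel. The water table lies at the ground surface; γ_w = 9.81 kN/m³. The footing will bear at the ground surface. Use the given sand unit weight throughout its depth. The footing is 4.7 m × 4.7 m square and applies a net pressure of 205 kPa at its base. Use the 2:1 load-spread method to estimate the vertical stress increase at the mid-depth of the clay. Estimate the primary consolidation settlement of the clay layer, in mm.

S_c ≈ 350 mm

Mid-depth of clay below the ground surface: z = 1.5 + 6.8/2 = 4.9 m.
Total vertical stress at mid-clay: σ_v = 19.3×1.5 + 16.1×3.4 = 83.69 kPa.
Pore pressure: u = 9.81×(4.9 − 0) = 48.069 kPa.
Initial effective stress: σ'_0 = σ_v − u = 83.69 − 48.069 = 35.621 kPa.
Stress increase at mid-clay by the 2:1 spreading method:
Δσ = qBL/((B+z)(L+z)) = 205×4.7×4.7/((4.7+4.9)(4.7+4.9)) = 49.137 kPa
Final effective stress: σ'_f = 35.621 + 49.137 = 84.758 kPa.
σ'_f = 84.758 > σ'_p = 46.8 kPa, so the stress path crosses the preconsolidation pressure — recompression up to σ'_p, then virgin compression beyond:
S_c = H/(1+e₀)·[C_r·log₁₀(σ'_p/σ'_0) + C_c·log₁₀(σ'_f/σ'_p)]
    = 6.8/2.01 × [0.025×log₁₀(46.8/35.621) + 0.39×log₁₀(84.758/46.8)]
    = 3.3831 × [0.0029635 + 0.10059] = 0.3503 m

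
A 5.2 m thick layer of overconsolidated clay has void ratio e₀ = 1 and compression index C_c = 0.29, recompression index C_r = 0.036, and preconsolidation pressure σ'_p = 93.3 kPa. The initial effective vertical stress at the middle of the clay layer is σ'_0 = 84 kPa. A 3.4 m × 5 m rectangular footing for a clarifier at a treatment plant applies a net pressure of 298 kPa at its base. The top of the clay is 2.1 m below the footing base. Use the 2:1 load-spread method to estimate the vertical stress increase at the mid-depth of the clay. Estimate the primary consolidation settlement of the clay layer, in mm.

S_c ≈ 156 mm

Mid-depth of clay below the footing base: z = 2.1 + 5.2/2 = 4.7 m.
Stress increase at mid-clay by the 2:1 spreading method:
Δσ = qBL/((B+z)(L+z)) = 298×3.4×5/((3.4+4.7)(5+4.7)) = 64.478 kPa
Final effective stress: σ'_f = 84 + 64.478 = 148.48 kPa.
σ'_f = 148.48 > σ'_p = 93.3 kPa, so the stress path crosses the preconsolidation pressure — recompression up to σ'_p, then virgin compression beyond:
S_c = H/(1+e₀)·[C_r·log₁₀(σ'_p/σ'_0) + C_c·log₁₀(σ'_f/σ'_p)]
    = 5.2/2 × [0.036×log₁₀(93.3/84) + 0.29×log₁₀(148.48/93.3)]
    = 2.6 × [0.0016417 + 0.058518] = 0.1564 m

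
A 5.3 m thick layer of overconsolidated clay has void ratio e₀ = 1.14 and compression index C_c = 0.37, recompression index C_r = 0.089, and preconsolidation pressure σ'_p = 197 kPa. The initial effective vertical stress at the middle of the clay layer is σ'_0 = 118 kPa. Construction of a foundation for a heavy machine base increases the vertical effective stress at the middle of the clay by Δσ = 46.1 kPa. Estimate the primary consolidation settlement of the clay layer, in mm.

S_c ≈ 31.6 mm

Final effective stress: σ'_f = 118 + 46.1 = 164.1 kPa.
σ'_f = 164.1 ≤ σ'_p = 197 kPa, so the clay remains overconsolidated and only the recompression index applies:
S_c = C_r·H/(1+e₀)·log₁₀(σ'_f/σ'_0) = 0.089×5.3/2.14×log₁₀(164.1/118)
    = 0.22042 × 0.14323 = 0.03157 m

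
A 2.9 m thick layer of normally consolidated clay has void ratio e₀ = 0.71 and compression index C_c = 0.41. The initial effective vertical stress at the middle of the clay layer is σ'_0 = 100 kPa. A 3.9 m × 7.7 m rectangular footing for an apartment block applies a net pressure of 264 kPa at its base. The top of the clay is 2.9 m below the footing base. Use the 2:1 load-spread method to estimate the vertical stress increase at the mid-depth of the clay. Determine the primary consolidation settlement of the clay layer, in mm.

S_c ≈ 177 mm

Mid-depth of clay below the footing base: z = 2.9 + 2.9/2 = 4.35 m.
Stress increase at mid-clay by the 2:1 spreading method:
Δσ = qBL/((B+z)(L+z)) = 264×3.9×7.7/((3.9+4.35)(7.7+4.35)) = 79.748 kPa
Final effective stress: σ'_f = σ'_0 + Δσ = 100 + 79.748 = 179.75 kPa.
Normally consolidated clay, so the full stress increment lies on the virgin compression line:
S_c = C_c·H/(1+e₀)·log₁₀(σ'_f/σ'_0) = 0.41×2.9/(1+0.71)×log₁₀(179.75/100)
    = 0.69532 × 0.25467 = 0.1771 m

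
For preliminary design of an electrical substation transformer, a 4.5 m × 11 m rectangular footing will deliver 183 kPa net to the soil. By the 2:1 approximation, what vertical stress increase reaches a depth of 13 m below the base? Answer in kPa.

By the 2:1 method the load spreads at 1 horizontal : 2 vertical, so at depth z the loaded area has grown by z in each plan dimension:
Δσ = qBL/((B+z)(L+z)) = 183×4.5×11/((4.5+13)(11+13)) = 21.568 kPa

Δσ_z ≈ 21.6 kPa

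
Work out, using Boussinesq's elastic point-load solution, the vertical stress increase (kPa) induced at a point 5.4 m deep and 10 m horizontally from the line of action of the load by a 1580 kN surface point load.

Δσ_z ≈ 0.627 kPa

Boussinesq vertical stress below a point load on an elastic half-space:
Δσ_z = 3P/(2πz²) · [1 + (r/z)²]^(−5/2)
r/z = 10/5.4 = 1.8519; [1+(r/z)²]^(−5/2) = 0.024219.
Δσ_z = 3×1580/(2π×5.4²) × 0.024219 = 25.871 × 0.024219 = 0.6266 kPa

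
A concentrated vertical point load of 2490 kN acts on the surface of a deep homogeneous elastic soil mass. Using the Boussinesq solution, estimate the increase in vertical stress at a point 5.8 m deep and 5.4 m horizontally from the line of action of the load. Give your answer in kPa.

Boussinesq vertical stress below a point load on an elastic half-space:
Δσ_z = 3P/(2πz²) · [1 + (r/z)²]^(−5/2)
r/z = 5.4/5.8 = 0.93103; [1+(r/z)²]^(−5/2) = 0.21001.
Δσ_z = 3×2490/(2π×5.8²) × 0.21001 = 35.341 × 0.21001 = 7.422 kPa

Δσ_z ≈ 7.42 kPa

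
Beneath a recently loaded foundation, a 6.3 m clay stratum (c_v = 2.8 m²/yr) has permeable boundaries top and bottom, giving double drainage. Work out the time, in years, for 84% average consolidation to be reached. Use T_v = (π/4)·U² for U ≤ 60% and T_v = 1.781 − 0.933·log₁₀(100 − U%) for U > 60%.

Drainage path length: H_d = H/2 = 3.15 m (double drainage).
U > 60%: T_v = 1.781 − 0.933·log₁₀(100 − 84) = 0.65756.
t = T_v·H_d²/c_v = 0.65756×3.15²/2.8 = 2.33 years.

t ≈ 2.33 years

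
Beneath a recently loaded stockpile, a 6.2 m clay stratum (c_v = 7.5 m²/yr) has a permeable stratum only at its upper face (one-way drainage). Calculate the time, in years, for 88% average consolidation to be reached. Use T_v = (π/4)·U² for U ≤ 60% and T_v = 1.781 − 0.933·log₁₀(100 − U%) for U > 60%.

Drainage path length: H_d = H = 6.2 m (single drainage).
U > 60%: T_v = 1.781 − 0.933·log₁₀(100 − 88) = 0.77412.
t = T_v·H_d²/c_v = 0.77412×6.2²/7.5 = 3.968 years.

t ≈ 3.97 years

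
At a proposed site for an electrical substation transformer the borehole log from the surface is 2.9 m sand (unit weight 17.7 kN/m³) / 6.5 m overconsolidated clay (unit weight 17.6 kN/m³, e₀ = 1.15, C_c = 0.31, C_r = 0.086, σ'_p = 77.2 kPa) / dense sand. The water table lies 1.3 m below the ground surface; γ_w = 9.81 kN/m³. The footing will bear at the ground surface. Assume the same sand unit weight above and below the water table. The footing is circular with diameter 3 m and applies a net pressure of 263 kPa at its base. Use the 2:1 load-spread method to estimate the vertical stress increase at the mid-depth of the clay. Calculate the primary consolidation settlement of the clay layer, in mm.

Mid-depth of clay below the ground surface: z = 2.9 + 6.5/2 = 6.15 m.
Total vertical stress at mid-clay: σ_v = 17.7×2.9 + 17.6×3.25 = 108.53 kPa.
Pore pressure: u = 9.81×(6.15 − 1.3) = 47.578 kPa.
Initial effective stress: σ'_0 = σ_v − u = 108.53 − 47.578 = 60.952 kPa.
Stress increase at mid-clay by the 2:1 spreading method:
Δσ ≈ qD²/(D+z)² = 263×3²/(3+6.15)² = 28.272 kPa
Final effective stress: σ'_f = 60.952 + 28.272 = 89.224 kPa.
σ'_f = 89.224 > σ'_p = 77.2 kPa, so the stress path crosses the preconsolidation pressure — recompression up to σ'_p, then virgin compression beyond:
S_c = H/(1+e₀)·[C_r·log₁₀(σ'_p/σ'_0) + C_c·log₁₀(σ'_f/σ'_p)]
    = 6.5/2.15 × [0.086×log₁₀(77.2/60.952) + 0.31×log₁₀(89.224/77.2)]
    = 3.0233 × [0.0088261 + 0.019488] = 0.0856 m

S_c ≈ 85.6 mm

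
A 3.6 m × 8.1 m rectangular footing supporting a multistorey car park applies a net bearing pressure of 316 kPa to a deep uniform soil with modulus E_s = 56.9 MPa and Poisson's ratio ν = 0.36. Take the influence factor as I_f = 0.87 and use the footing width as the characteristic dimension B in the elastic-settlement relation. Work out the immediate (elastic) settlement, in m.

S_e ≈ 0.0151 m

Immediate (elastic) settlement: S_e = q·B·(1−ν²)/E_s · I_f.
E_s = 56.9 MPa = 56900 kPa.
S_e = 316 × 3.6 × (1 − 0.36²) / 56900 × 0.87
    = 316 × 3.6 × 0.8704 / 56900 × 0.87
    = 0.01514 m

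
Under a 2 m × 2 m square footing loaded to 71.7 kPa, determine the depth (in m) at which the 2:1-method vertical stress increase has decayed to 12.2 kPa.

2:1 spreading — at depth z the loaded area has grown by z in each plan dimension:
qB²/(B+z)² = Δσ_z ⇒ z = B(√(q/Δσ_z) − 1) = 2×(√(71.7/12.2) − 1) = 2.849 m

z ≈ 2.85 m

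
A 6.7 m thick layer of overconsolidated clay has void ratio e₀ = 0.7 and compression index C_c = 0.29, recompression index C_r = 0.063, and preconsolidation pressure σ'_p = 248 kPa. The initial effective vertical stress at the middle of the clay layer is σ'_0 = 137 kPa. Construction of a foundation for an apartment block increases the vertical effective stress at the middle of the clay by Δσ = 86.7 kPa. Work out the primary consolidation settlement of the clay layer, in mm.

Final effective stress: σ'_f = 137 + 86.7 = 223.7 kPa.
σ'_f = 223.7 ≤ σ'_p = 248 kPa, so the clay remains overconsolidated and only the recompression index applies:
S_c = C_r·H/(1+e₀)·log₁₀(σ'_f/σ'_0) = 0.063×6.7/1.7×log₁₀(223.7/137)
    = 0.2483 × 0.21295 = 0.05287 m

S_c ≈ 52.9 mm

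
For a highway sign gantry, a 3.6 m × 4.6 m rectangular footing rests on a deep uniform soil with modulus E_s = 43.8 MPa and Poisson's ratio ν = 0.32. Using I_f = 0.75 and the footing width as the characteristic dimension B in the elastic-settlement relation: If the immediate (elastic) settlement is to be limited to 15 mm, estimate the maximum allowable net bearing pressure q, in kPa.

q ≈ 271 kPa

E_s = 43.8 MPa = 43800 kPa.
S_e = q·B·(1−ν²)/E_s · I_f  ⇒  q = S_e·E_s / (B·(1−ν²)·I_f).
q = 0.015 × 43800 / (3.6 × 0.8976 × 0.75) = 271.1 kPa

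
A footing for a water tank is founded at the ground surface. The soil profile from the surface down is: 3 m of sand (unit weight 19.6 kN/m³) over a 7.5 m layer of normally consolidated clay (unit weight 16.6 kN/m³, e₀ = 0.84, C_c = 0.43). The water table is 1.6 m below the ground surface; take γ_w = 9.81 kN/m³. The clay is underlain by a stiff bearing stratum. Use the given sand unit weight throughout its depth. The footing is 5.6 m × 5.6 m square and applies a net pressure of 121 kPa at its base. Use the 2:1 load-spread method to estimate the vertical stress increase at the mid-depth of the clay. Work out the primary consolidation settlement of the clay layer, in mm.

S_c ≈ 230 mm

Mid-depth of clay below the ground surface: z = 3 + 7.5/2 = 6.75 m.
Total vertical stress at mid-clay: σ_v = 19.6×3 + 16.6×3.75 = 121.05 kPa.
Pore pressure: u = 9.81×(6.75 − 1.6) = 50.522 kPa.
Initial effective stress: σ'_0 = σ_v − u = 121.05 − 50.522 = 70.528 kPa.
Stress increase at mid-clay by the 2:1 spreading method:
Δσ = qBL/((B+z)(L+z)) = 121×5.6×5.6/((5.6+6.75)(5.6+6.75)) = 24.879 kPa
Final effective stress: σ'_f = σ'_0 + Δσ = 70.528 + 24.879 = 95.407 kPa.
Normally consolidated clay, so the full stress increment lies on the virgin compression line:
S_c = C_c·H/(1+e₀)·log₁₀(σ'_f/σ'_0) = 0.43×7.5/(1+0.84)×log₁₀(95.407/70.528)
    = 1.7527 × 0.13122 = 0.23 m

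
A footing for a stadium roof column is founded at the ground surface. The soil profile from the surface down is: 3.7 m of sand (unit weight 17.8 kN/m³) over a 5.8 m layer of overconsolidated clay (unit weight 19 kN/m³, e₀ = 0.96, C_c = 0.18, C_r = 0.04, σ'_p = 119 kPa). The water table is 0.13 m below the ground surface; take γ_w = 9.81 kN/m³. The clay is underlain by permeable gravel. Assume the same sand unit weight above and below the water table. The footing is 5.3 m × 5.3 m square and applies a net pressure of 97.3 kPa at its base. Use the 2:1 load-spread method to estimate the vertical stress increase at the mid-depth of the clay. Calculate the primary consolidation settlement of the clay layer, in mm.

S_c ≈ 14.9 mm

Mid-depth of clay below the ground surface: z = 3.7 + 5.8/2 = 6.6 m.
Total vertical stress at mid-clay: σ_v = 17.8×3.7 + 19×2.9 = 120.96 kPa.
Pore pressure: u = 9.81×(6.6 − 0.13) = 63.471 kPa.
Initial effective stress: σ'_0 = σ_v − u = 120.96 − 63.471 = 57.489 kPa.
Stress increase at mid-clay by the 2:1 spreading method:
Δσ = qBL/((B+z)(L+z)) = 97.3×5.3×5.3/((5.3+6.6)(5.3+6.6)) = 19.301 kPa
Final effective stress: σ'_f = 57.489 + 19.301 = 76.79 kPa.
σ'_f = 76.79 ≤ σ'_p = 119 kPa, so the clay remains overconsolidated and only the recompression index applies:
S_c = C_r·H/(1+e₀)·log₁₀(σ'_f/σ'_0) = 0.04×5.8/1.96×log₁₀(76.79/57.489)
    = 0.11837 × 0.12572 = 0.01488 m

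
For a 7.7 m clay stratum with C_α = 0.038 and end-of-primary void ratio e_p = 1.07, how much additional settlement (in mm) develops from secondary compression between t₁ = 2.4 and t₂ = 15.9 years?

Secondary compression: S_s = C_α·H/(1+e_p)·log₁₀(t₂/t₁)
S_s = 0.038×7.7/(1+1.07)×log₁₀(15.9/2.4)
    = 0.1414 × 0.8212 = 0.1161 m

S_s ≈ 116 mm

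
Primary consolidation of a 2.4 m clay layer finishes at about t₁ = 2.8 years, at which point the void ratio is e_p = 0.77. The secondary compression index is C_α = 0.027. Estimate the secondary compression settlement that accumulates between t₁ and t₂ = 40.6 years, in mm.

S_s ≈ 42.5 mm

Secondary compression: S_s = C_α·H/(1+e_p)·log₁₀(t₂/t₁)
S_s = 0.027×2.4/(1+0.77)×log₁₀(40.6/2.8)
    = 0.03661 × 1.161 = 0.04252 m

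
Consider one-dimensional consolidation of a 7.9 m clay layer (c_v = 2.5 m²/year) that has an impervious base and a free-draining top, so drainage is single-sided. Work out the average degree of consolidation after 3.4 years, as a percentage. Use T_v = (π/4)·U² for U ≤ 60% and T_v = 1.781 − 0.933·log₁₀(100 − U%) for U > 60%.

Drainage path length: H_d = H = 7.9 m (single drainage).
T_v = c_v·t/H_d² = 2.5×3.4/7.9² = 0.1362.
T_v = 0.1362 corresponds to the U ≤ 60% branch:
U = √(4T_v/π) = 0.4164

U ≈ 41.6 %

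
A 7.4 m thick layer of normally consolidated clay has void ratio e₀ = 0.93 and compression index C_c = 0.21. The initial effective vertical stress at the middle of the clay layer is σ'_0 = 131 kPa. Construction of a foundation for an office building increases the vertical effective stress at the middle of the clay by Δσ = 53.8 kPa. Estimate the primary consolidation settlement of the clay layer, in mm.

Final effective stress: σ'_f = σ'_0 + Δσ = 131 + 53.8 = 184.8 kPa.
Normally consolidated clay, so the full stress increment lies on the virgin compression line:
S_c = C_c·H/(1+e₀)·log₁₀(σ'_f/σ'_0) = 0.21×7.4/(1+0.93)×log₁₀(184.8/131)
    = 0.80518 × 0.14943 = 0.1203 m

S_c ≈ 120 mm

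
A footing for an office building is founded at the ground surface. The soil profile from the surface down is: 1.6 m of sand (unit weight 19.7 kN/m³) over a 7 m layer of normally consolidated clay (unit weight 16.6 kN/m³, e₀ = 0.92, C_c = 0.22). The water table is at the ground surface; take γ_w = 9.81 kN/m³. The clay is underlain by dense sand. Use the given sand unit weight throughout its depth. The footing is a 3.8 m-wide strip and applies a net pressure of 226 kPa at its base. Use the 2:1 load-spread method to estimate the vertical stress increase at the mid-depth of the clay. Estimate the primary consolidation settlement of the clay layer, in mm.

Mid-depth of clay below the ground surface: z = 1.6 + 7/2 = 5.1 m.
Total vertical stress at mid-clay: σ_v = 19.7×1.6 + 16.6×3.5 = 89.62 kPa.
Pore pressure: u = 9.81×(5.1 − 0) = 50.031 kPa.
Initial effective stress: σ'_0 = σ_v − u = 89.62 − 50.031 = 39.589 kPa.
Stress increase at mid-clay by the 2:1 spreading method:
Δσ = qB/(B+z) = 226×3.8/(3.8+5.1) = 96.494 kPa
Final effective stress: σ'_f = σ'_0 + Δσ = 39.589 + 96.494 = 136.08 kPa.
Normally consolidated clay, so the full stress increment lies on the virgin compression line:
S_c = C_c·H/(1+e₀)·log₁₀(σ'_f/σ'_0) = 0.22×7/(1+0.92)×log₁₀(136.08/39.589)
    = 0.80208 × 0.53622 = 0.4301 m

S_c ≈ 430 mm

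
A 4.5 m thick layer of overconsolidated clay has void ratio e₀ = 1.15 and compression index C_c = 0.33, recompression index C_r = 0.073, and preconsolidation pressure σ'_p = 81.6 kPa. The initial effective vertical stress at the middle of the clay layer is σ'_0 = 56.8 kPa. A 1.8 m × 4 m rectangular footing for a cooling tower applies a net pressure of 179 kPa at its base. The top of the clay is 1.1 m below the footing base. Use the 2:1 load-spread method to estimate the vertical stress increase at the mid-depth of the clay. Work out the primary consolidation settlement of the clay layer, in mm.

Mid-depth of clay below the footing base: z = 1.1 + 4.5/2 = 3.35 m.
Stress increase at mid-clay by the 2:1 spreading method:
Δσ = qBL/((B+z)(L+z)) = 179×1.8×4/((1.8+3.35)(4+3.35)) = 34.048 kPa
Final effective stress: σ'_f = 56.8 + 34.048 = 90.848 kPa.
σ'_f = 90.848 > σ'_p = 81.6 kPa, so the stress path crosses the preconsolidation pressure — recompression up to σ'_p, then virgin compression beyond:
S_c = H/(1+e₀)·[C_r·log₁₀(σ'_p/σ'_0) + C_c·log₁₀(σ'_f/σ'_p)]
    = 4.5/2.15 × [0.073×log₁₀(81.6/56.8) + 0.33×log₁₀(90.848/81.6)]
    = 2.093 × [0.011486 + 0.015386] = 0.05624 m

S_c ≈ 56.2 mm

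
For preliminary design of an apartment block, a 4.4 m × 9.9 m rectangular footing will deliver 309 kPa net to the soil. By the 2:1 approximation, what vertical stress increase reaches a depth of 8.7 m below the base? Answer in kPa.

Δσ_z ≈ 55.2 kPa

By the 2:1 method the load spreads at 1 horizontal : 2 vertical, so at depth z the loaded area has grown by z in each plan dimension:
Δσ = qBL/((B+z)(L+z)) = 309×4.4×9.9/((4.4+8.7)(9.9+8.7)) = 55.241 kPa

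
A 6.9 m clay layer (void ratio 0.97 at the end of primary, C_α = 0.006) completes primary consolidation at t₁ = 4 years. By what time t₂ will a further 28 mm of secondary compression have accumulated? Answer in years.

S_s = C_α·H/(1+e_p)·log₁₀(t₂/t₁) ⇒ log₁₀(t₂/t₁) = S_s·(1+e_p)/(C_α·H).
log₁₀(t₂/t₁) = 0.028 × (1+0.97) / (0.006×6.9) = 1.332
t₂ = t₁ × 10^1.332 = 4 × 21.5 = 85.99 years

t₂ ≈ 86 years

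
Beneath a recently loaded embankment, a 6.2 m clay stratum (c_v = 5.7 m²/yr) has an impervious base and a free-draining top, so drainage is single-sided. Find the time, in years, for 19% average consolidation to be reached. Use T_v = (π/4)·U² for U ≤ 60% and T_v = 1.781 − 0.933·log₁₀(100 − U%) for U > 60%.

Drainage path length: H_d = H = 6.2 m (single drainage).
U ≤ 60%: T_v = (π/4)·U² = (π/4)×0.19² = 0.028353.
t = T_v·H_d²/c_v = 0.028353×6.2²/5.7 = 0.1912 years.

t ≈ 0.191 years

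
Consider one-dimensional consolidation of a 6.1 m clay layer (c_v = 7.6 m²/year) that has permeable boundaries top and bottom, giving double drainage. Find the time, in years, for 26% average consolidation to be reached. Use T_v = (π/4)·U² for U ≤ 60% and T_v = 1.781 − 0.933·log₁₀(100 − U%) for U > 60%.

Drainage path length: H_d = H/2 = 3.05 m (double drainage).
U ≤ 60%: T_v = (π/4)·U² = (π/4)×0.26² = 0.053093.
t = T_v·H_d²/c_v = 0.053093×3.05²/7.6 = 0.06499 years.

t ≈ 0.065 years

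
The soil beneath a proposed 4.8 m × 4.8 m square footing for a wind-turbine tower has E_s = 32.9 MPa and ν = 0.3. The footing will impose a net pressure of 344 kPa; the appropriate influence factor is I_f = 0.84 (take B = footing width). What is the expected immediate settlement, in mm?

Immediate (elastic) settlement: S_e = q·B·(1−ν²)/E_s · I_f.
E_s = 32.9 MPa = 32900 kPa.
S_e = 344 × 4.8 × (1 − 0.3²) / 32900 × 0.84
    = 344 × 4.8 × 0.91 / 32900 × 0.84
    = 0.03836 m = 38.36 mm

S_e ≈ 38.4 mm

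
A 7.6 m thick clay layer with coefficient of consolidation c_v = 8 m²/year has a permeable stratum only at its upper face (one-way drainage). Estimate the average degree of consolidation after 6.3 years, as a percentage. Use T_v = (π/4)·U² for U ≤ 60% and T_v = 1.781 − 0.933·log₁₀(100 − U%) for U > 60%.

U ≈ 90.6 %

Drainage path length: H_d = H = 7.6 m (single drainage).
T_v = c_v·t/H_d² = 8×6.3/7.6² = 0.87258.
T_v = 0.87258 corresponds to the U > 60% branch:
U = 1 − 10^((1.781 − T_v)/0.933)/100 = 0.9059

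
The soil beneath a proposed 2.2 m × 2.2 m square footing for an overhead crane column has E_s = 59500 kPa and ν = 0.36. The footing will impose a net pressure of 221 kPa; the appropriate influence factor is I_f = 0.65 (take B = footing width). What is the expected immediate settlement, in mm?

S_e ≈ 4.62 mm

Immediate (elastic) settlement: S_e = q·B·(1−ν²)/E_s · I_f.
S_e = 221 × 2.2 × (1 − 0.36²) / 59500 × 0.65
    = 221 × 2.2 × 0.8704 / 59500 × 0.65
    = 0.004623 m = 4.623 mm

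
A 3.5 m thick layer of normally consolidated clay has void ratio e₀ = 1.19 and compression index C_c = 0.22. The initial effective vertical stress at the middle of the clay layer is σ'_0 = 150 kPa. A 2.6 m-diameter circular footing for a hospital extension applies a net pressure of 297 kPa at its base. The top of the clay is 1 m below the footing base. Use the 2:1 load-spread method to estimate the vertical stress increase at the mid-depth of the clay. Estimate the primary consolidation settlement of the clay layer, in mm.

Mid-depth of clay below the footing base: z = 1 + 3.5/2 = 2.75 m.
Stress increase at mid-clay by the 2:1 spreading method:
Δσ ≈ qD²/(D+z)² = 297×2.6²/(2.6+2.75)² = 70.145 kPa
Final effective stress: σ'_f = σ'_0 + Δσ = 150 + 70.145 = 220.14 kPa.
Normally consolidated clay, so the full stress increment lies on the virgin compression line:
S_c = C_c·H/(1+e₀)·log₁₀(σ'_f/σ'_0) = 0.22×3.5/(1+1.19)×log₁₀(220.14/150)
    = 0.3516 × 0.16661 = 0.05858 m

S_c ≈ 58.6 mm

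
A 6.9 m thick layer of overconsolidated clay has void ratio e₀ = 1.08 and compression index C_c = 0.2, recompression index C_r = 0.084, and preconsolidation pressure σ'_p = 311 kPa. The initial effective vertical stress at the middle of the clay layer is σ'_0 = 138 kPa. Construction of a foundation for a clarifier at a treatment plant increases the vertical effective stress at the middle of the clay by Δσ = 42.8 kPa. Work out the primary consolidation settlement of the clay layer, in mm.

S_c ≈ 32.7 mm

Final effective stress: σ'_f = 138 + 42.8 = 180.8 kPa.
σ'_f = 180.8 ≤ σ'_p = 311 kPa, so the clay remains overconsolidated and only the recompression index applies:
S_c = C_r·H/(1+e₀)·log₁₀(σ'_f/σ'_0) = 0.084×6.9/2.08×log₁₀(180.8/138)
    = 0.27865 × 0.11732 = 0.03269 m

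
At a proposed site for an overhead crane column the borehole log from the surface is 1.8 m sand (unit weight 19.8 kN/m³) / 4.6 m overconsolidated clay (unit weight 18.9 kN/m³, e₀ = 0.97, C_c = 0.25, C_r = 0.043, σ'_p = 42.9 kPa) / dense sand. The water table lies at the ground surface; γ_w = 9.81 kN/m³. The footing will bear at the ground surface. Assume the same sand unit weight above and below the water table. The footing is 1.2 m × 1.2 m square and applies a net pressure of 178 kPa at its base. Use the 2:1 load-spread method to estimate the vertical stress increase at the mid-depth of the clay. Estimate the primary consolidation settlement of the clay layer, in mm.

Mid-depth of clay below the ground surface: z = 1.8 + 4.6/2 = 4.1 m.
Total vertical stress at mid-clay: σ_v = 19.8×1.8 + 18.9×2.3 = 79.11 kPa.
Pore pressure: u = 9.81×(4.1 − 0) = 40.221 kPa.
Initial effective stress: σ'_0 = σ_v − u = 79.11 − 40.221 = 38.889 kPa.
Stress increase at mid-clay by the 2:1 spreading method:
Δσ = qBL/((B+z)(L+z)) = 178×1.2×1.2/((1.2+4.1)(1.2+4.1)) = 9.125 kPa
Final effective stress: σ'_f = 38.889 + 9.125 = 48.014 kPa.
σ'_f = 48.014 > σ'_p = 42.9 kPa, so the stress path crosses the preconsolidation pressure — recompression up to σ'_p, then virgin compression beyond:
S_c = H/(1+e₀)·[C_r·log₁₀(σ'_p/σ'_0) + C_c·log₁₀(σ'_f/σ'_p)]
    = 4.6/1.97 × [0.043×log₁₀(42.9/38.889) + 0.25×log₁₀(48.014/42.9)]
    = 2.335 × [0.0018331 + 0.012228] = 0.03283 m

S_c ≈ 32.8 mm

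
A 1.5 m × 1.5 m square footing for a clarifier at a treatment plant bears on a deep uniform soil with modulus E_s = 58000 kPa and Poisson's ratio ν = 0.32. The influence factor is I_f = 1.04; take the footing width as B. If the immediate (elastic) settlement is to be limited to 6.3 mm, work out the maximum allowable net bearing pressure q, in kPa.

S_e = q·B·(1−ν²)/E_s · I_f  ⇒  q = S_e·E_s / (B·(1−ν²)·I_f).
q = 0.0063 × 58000 / (1.5 × 0.8976 × 1.04) = 261 kPa

q ≈ 261 kPa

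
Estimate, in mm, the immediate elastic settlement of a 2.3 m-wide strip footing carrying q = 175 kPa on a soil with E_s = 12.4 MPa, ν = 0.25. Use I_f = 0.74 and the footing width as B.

Immediate (elastic) settlement: S_e = q·B·(1−ν²)/E_s · I_f.
E_s = 12.4 MPa = 12400 kPa.
S_e = 175 × 2.3 × (1 − 0.25²) / 12400 × 0.74
    = 175 × 2.3 × 0.9375 / 12400 × 0.74
    = 0.02252 m = 22.52 mm

S_e ≈ 22.5 mm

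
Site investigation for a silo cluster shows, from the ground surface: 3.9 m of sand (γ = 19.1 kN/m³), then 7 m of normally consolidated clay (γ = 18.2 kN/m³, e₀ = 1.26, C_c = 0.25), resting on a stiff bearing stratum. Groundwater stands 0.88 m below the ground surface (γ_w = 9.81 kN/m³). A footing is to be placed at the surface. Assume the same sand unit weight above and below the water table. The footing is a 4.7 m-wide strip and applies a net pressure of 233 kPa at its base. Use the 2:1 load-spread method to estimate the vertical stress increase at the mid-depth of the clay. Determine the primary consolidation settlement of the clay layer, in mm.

S_c ≈ 268 mm

Mid-depth of clay below the ground surface: z = 3.9 + 7/2 = 7.4 m.
Total vertical stress at mid-clay: σ_v = 19.1×3.9 + 18.2×3.5 = 138.19 kPa.
Pore pressure: u = 9.81×(7.4 − 0.88) = 63.961 kPa.
Initial effective stress: σ'_0 = σ_v − u = 138.19 − 63.961 = 74.229 kPa.
Stress increase at mid-clay by the 2:1 spreading method:
Δσ = qB/(B+z) = 233×4.7/(4.7+7.4) = 90.504 kPa
Final effective stress: σ'_f = σ'_0 + Δσ = 74.229 + 90.504 = 164.73 kPa.
Normally consolidated clay, so the full stress increment lies on the virgin compression line:
S_c = C_c·H/(1+e₀)·log₁₀(σ'_f/σ'_0) = 0.25×7/(1+1.26)×log₁₀(164.73/74.229)
    = 0.77434 × 0.3462 = 0.2681 m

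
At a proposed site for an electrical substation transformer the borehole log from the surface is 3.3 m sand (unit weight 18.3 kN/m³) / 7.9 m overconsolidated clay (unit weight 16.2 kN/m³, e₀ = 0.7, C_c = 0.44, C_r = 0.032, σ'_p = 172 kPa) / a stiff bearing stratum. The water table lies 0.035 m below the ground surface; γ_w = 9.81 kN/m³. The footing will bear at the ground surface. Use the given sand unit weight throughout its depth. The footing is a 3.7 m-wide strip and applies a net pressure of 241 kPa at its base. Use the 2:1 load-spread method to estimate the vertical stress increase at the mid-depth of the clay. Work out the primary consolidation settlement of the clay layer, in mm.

Mid-depth of clay below the ground surface: z = 3.3 + 7.9/2 = 7.25 m.
Total vertical stress at mid-clay: σ_v = 18.3×3.3 + 16.2×3.95 = 124.38 kPa.
Pore pressure: u = 9.81×(7.25 − 0.035) = 70.779 kPa.
Initial effective stress: σ'_0 = σ_v − u = 124.38 − 70.779 = 53.601 kPa.
Stress increase at mid-clay by the 2:1 spreading method:
Δσ = qB/(B+z) = 241×3.7/(3.7+7.25) = 81.434 kPa
Final effective stress: σ'_f = 53.601 + 81.434 = 135.03 kPa.
σ'_f = 135.03 ≤ σ'_p = 172 kPa, so the clay remains overconsolidated and only the recompression index applies:
S_c = C_r·H/(1+e₀)·log₁₀(σ'_f/σ'_0) = 0.032×7.9/1.7×log₁₀(135.03/53.601)
    = 0.14871 × 0.40126 = 0.05967 m

S_c ≈ 59.7 mm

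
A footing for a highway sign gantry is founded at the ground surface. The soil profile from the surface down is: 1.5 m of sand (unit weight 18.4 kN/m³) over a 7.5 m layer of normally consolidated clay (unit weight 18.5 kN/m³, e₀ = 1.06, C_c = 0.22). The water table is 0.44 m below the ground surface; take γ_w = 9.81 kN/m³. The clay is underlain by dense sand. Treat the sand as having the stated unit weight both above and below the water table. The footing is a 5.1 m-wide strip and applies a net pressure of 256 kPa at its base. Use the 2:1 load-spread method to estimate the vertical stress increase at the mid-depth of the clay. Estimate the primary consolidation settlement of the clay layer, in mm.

S_c ≈ 439 mm

Mid-depth of clay below the ground surface: z = 1.5 + 7.5/2 = 5.25 m.
Total vertical stress at mid-clay: σ_v = 18.4×1.5 + 18.5×3.75 = 96.975 kPa.
Pore pressure: u = 9.81×(5.25 − 0.44) = 47.186 kPa.
Initial effective stress: σ'_0 = σ_v − u = 96.975 − 47.186 = 49.789 kPa.
Stress increase at mid-clay by the 2:1 spreading method:
Δσ = qB/(B+z) = 256×5.1/(5.1+5.25) = 126.14 kPa
Final effective stress: σ'_f = σ'_0 + Δσ = 49.789 + 126.14 = 175.93 kPa.
Normally consolidated clay, so the full stress increment lies on the virgin compression line:
S_c = C_c·H/(1+e₀)·log₁₀(σ'_f/σ'_0) = 0.22×7.5/(1+1.06)×log₁₀(175.93/49.789)
    = 0.80097 × 0.54821 = 0.4391 m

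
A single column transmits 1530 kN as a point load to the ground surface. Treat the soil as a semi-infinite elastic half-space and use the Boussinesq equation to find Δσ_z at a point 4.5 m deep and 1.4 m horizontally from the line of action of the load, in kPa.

Boussinesq vertical stress below a point load on an elastic half-space:
Δσ_z = 3P/(2πz²) · [1 + (r/z)²]^(−5/2)
r/z = 1.4/4.5 = 0.31111; [1+(r/z)²]^(−5/2) = 0.79376.
Δσ_z = 3×1530/(2π×4.5²) × 0.79376 = 36.075 × 0.79376 = 28.63 kPa

Δσ_z ≈ 28.6 kPa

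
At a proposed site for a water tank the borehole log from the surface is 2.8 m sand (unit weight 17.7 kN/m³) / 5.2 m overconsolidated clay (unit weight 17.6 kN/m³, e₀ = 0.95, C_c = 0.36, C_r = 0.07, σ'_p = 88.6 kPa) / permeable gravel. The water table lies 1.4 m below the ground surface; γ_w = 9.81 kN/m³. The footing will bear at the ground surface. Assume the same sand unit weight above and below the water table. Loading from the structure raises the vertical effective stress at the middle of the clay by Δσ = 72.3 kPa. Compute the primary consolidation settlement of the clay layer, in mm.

Mid-depth of clay below the ground surface: z = 2.8 + 5.2/2 = 5.4 m.
Total vertical stress at mid-clay: σ_v = 17.7×2.8 + 17.6×2.6 = 95.32 kPa.
Pore pressure: u = 9.81×(5.4 − 1.4) = 39.24 kPa.
Initial effective stress: σ'_0 = σ_v − u = 95.32 − 39.24 = 56.08 kPa.
Final effective stress: σ'_f = 56.08 + 72.3 = 128.38 kPa.
σ'_f = 128.38 > σ'_p = 88.6 kPa, so the stress path crosses the preconsolidation pressure — recompression up to σ'_p, then virgin compression beyond:
S_c = H/(1+e₀)·[C_r·log₁₀(σ'_p/σ'_0) + C_c·log₁₀(σ'_f/σ'_p)]
    = 5.2/1.95 × [0.07×log₁₀(88.6/56.08) + 0.36×log₁₀(128.38/88.6)]
    = 2.6667 × [0.013904 + 0.057983] = 0.1917 m

S_c ≈ 192 mm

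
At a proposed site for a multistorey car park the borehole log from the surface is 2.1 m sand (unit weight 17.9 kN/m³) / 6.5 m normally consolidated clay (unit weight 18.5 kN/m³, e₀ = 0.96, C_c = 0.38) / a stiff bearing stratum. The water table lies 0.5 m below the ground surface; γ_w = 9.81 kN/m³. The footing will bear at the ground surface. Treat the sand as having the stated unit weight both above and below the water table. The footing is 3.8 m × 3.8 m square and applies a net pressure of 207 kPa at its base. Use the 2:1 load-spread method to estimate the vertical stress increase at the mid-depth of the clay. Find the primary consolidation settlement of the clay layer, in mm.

S_c ≈ 294 mm

Mid-depth of clay below the ground surface: z = 2.1 + 6.5/2 = 5.35 m.
Total vertical stress at mid-clay: σ_v = 17.9×2.1 + 18.5×3.25 = 97.715 kPa.
Pore pressure: u = 9.81×(5.35 − 0.5) = 47.578 kPa.
Initial effective stress: σ'_0 = σ_v − u = 97.715 − 47.578 = 50.137 kPa.
Stress increase at mid-clay by the 2:1 spreading method:
Δσ = qBL/((B+z)(L+z)) = 207×3.8×3.8/((3.8+5.35)(3.8+5.35)) = 35.702 kPa
Final effective stress: σ'_f = σ'_0 + Δσ = 50.137 + 35.702 = 85.839 kPa.
Normally consolidated clay, so the full stress increment lies on the virgin compression line:
S_c = C_c·H/(1+e₀)·log₁₀(σ'_f/σ'_0) = 0.38×6.5/(1+0.96)×log₁₀(85.839/50.137)
    = 1.2602 × 0.23353 = 0.2943 m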